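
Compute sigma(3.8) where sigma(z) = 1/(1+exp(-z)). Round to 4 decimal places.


sigmoid(z) = 1 / (1 + exp(-z))
exp(-(3.8)) = exp(-3.8) = 0.0224
1 + 0.0224 = 1.0224
1 / 1.0224 = 0.9781

0.9781


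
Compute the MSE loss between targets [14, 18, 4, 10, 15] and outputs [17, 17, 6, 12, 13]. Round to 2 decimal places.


Differences: [-3, 1, -2, -2, 2]
Squared errors: [9, 1, 4, 4, 4]
Sum of squared errors = 22
MSE = 22 / 5 = 4.40

4.40


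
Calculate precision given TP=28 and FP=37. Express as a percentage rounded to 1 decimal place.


Precision = TP / (TP + FP) * 100
= 28 / (28 + 37)
= 28 / 65
= 0.4308
= 43.1%

43.1


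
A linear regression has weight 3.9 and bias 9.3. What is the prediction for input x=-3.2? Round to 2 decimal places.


y = 3.9 * -3.2 + (9.3)
= -12.48 + (9.3)
= -3.18

-3.18


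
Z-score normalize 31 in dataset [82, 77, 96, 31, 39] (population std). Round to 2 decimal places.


Mean = (82 + 77 + 96 + 31 + 39) / 5 = 65.0
Variance = sum((x_i - mean)^2) / n = 645.2
Std = sqrt(645.2) = 25.4008
Z = (x - mean) / std
= (31 - 65.0) / 25.4008
= -34.0 / 25.4008
= -1.34

-1.34


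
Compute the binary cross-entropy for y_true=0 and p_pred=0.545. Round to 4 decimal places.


For y=0: Loss = -log(1-p)
= -log(1 - 0.545)
= -log(0.455)
= -(-0.7875)
= 0.7875

0.7875


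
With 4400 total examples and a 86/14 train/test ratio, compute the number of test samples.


Train samples = 4400 * 86% = 3784
Test samples = 4400 - 3784
= 616

616


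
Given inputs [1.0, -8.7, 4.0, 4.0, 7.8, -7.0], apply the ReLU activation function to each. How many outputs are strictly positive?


ReLU(x) = max(0, x) for each element:
ReLU(1.0) = 1.0
ReLU(-8.7) = 0
ReLU(4.0) = 4.0
ReLU(4.0) = 4.0
ReLU(7.8) = 7.8
ReLU(-7.0) = 0
Active neurons (>0): 4

4


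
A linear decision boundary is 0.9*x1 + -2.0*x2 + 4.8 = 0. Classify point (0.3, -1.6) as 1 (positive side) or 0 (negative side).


Compute 0.9 * 0.3 + -2.0 * -1.6 + 4.8
= 0.27 + 3.2 + 4.8
= 8.27
Since 8.27 >= 0, the point is on the positive side.

1


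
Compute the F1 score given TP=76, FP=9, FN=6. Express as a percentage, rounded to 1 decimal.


Precision = TP / (TP + FP) = 76 / 85 = 0.8941
Recall = TP / (TP + FN) = 76 / 82 = 0.9268
F1 = 2 * P * R / (P + R)
= 2 * 0.8941 * 0.9268 / (0.8941 + 0.9268)
= 1.6574 / 1.8209
= 0.9102
As percentage: 91.0%

91.0


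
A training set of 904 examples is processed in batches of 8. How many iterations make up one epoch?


Iterations per epoch = dataset_size / batch_size
= 904 / 8
= 113

113


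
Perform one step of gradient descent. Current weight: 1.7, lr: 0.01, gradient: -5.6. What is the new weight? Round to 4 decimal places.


w_new = w_old - lr * gradient
= 1.7 - 0.01 * -5.6
= 1.7 - (-0.056)
= 1.7560

1.7560


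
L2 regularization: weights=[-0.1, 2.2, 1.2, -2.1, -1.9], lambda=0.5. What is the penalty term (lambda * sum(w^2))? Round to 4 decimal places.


Squaring each weight:
(-0.1)^2 = 0.01
2.2^2 = 4.84
1.2^2 = 1.44
(-2.1)^2 = 4.41
(-1.9)^2 = 3.61
Sum of squares = 14.31
Penalty = 0.5 * 14.31 = 7.1550

7.1550


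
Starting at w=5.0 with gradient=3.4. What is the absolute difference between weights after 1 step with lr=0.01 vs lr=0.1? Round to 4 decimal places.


With lr=0.01: w_new = 5.0 - 0.01 * 3.4 = 4.966
With lr=0.1: w_new = 5.0 - 0.1 * 3.4 = 4.66
Absolute difference = |4.966 - 4.66|
= 0.3060

0.3060


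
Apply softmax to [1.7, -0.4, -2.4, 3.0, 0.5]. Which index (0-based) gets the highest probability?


Softmax is a monotonic transformation, so it preserves the argmax.
We need to find the index of the maximum logit.
Index 0: 1.7
Index 1: -0.4
Index 2: -2.4
Index 3: 3.0
Index 4: 0.5
Maximum logit = 3.0 at index 3

3


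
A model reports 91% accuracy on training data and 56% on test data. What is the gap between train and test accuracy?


Gap = train_accuracy - test_accuracy
= 91 - 56
= 35%
This large gap strongly indicates overfitting.

35


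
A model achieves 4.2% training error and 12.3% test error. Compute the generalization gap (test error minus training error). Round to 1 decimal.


Generalization gap = test_error - train_error
= 12.3 - 4.2
= 8.1%
A moderate gap.

8.1


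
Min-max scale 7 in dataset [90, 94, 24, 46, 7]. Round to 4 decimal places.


Min = 7, Max = 94
Range = 94 - 7 = 87
Scaled = (x - min) / (max - min)
= (7 - 7) / 87
= 0 / 87
= 0.0000

0.0000


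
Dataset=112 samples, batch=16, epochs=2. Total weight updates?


Iterations per epoch = 112 / 16 = 7
Total updates = iterations_per_epoch * epochs
= 7 * 2
= 14

14


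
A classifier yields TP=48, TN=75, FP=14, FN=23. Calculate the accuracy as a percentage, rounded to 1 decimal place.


Accuracy = (TP + TN) / (TP + TN + FP + FN) * 100
= (48 + 75) / (48 + 75 + 14 + 23)
= 123 / 160
= 0.7688
= 76.9%

76.9


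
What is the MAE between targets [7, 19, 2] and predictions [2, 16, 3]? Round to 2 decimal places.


Absolute errors: [5, 3, 1]
Sum of absolute errors = 9
MAE = 9 / 3 = 3.00

3.00


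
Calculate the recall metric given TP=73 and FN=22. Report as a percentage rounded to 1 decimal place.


Recall = TP / (TP + FN) * 100
= 73 / (73 + 22)
= 73 / 95
= 0.7684
= 76.8%

76.8


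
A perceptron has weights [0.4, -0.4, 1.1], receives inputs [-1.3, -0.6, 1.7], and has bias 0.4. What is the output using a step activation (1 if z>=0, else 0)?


z = w . x + b
= 0.4*-1.3 + -0.4*-0.6 + 1.1*1.7 + 0.4
= -0.52 + 0.24 + 1.87 + 0.4
= 1.59 + 0.4
= 1.99
Since z = 1.99 >= 0, output = 1

1


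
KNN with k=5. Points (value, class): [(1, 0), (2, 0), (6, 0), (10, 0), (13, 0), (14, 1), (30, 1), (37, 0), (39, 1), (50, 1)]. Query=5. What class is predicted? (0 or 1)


Distances from query 5:
Point 6 (class 0): distance = 1
Point 2 (class 0): distance = 3
Point 1 (class 0): distance = 4
Point 10 (class 0): distance = 5
Point 13 (class 0): distance = 8
K=5 nearest neighbors: classes = [0, 0, 0, 0, 0]
Votes for class 1: 0 / 5
Majority vote => class 0

0


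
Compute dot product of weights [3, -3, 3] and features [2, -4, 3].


Element-wise products:
3 * 2 = 6
-3 * -4 = 12
3 * 3 = 9
Sum = 6 + 12 + 9
= 27

27


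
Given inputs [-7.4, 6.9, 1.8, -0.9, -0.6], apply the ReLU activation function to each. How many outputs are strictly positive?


ReLU(x) = max(0, x) for each element:
ReLU(-7.4) = 0
ReLU(6.9) = 6.9
ReLU(1.8) = 1.8
ReLU(-0.9) = 0
ReLU(-0.6) = 0
Active neurons (>0): 2

2


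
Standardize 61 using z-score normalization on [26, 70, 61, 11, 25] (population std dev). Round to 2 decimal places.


Mean = (26 + 70 + 61 + 11 + 25) / 5 = 38.6
Variance = sum((x_i - mean)^2) / n = 518.64
Std = sqrt(518.64) = 22.7737
Z = (x - mean) / std
= (61 - 38.6) / 22.7737
= 22.4 / 22.7737
= 0.98

0.98


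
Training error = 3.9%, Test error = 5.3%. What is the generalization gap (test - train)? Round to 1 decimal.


Generalization gap = test_error - train_error
= 5.3 - 3.9
= 1.4%
A small gap suggests good generalization.

1.4


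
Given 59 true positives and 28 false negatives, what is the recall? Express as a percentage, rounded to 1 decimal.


Recall = TP / (TP + FN) * 100
= 59 / (59 + 28)
= 59 / 87
= 0.6782
= 67.8%

67.8


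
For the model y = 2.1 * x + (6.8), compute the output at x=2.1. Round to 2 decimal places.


y = 2.1 * 2.1 + (6.8)
= 4.41 + (6.8)
= 11.21

11.21


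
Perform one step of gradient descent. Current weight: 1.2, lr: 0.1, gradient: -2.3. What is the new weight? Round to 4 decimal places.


w_new = w_old - lr * gradient
= 1.2 - 0.1 * -2.3
= 1.2 - (-0.23)
= 1.4300

1.4300


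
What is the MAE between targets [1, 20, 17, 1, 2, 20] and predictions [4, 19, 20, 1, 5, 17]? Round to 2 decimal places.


Absolute errors: [3, 1, 3, 0, 3, 3]
Sum of absolute errors = 13
MAE = 13 / 6 = 2.17

2.17


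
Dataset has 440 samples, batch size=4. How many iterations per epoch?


Iterations per epoch = dataset_size / batch_size
= 440 / 4
= 110

110


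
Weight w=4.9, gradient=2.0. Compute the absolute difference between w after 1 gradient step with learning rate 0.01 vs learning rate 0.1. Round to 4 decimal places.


With lr=0.01: w_new = 4.9 - 0.01 * 2.0 = 4.88
With lr=0.1: w_new = 4.9 - 0.1 * 2.0 = 4.7
Absolute difference = |4.88 - 4.7|
= 0.1800

0.1800


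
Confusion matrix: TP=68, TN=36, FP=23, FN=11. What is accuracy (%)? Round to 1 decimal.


Accuracy = (TP + TN) / (TP + TN + FP + FN) * 100
= (68 + 36) / (68 + 36 + 23 + 11)
= 104 / 138
= 0.7536
= 75.4%

75.4


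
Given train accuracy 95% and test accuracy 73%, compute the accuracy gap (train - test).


Gap = train_accuracy - test_accuracy
= 95 - 73
= 22%
This large gap strongly indicates overfitting.

22


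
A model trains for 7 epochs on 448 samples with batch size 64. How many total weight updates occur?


Iterations per epoch = 448 / 64 = 7
Total updates = iterations_per_epoch * epochs
= 7 * 7
= 49

49


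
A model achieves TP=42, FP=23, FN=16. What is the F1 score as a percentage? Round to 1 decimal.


Precision = TP / (TP + FP) = 42 / 65 = 0.6462
Recall = TP / (TP + FN) = 42 / 58 = 0.7241
F1 = 2 * P * R / (P + R)
= 2 * 0.6462 * 0.7241 / (0.6462 + 0.7241)
= 0.9358 / 1.3703
= 0.6829
As percentage: 68.3%

68.3


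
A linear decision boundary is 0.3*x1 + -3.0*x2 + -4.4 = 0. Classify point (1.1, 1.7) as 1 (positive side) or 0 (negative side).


Compute 0.3 * 1.1 + -3.0 * 1.7 + -4.4
= 0.33 + -5.1 + -4.4
= -9.17
Since -9.17 < 0, the point is on the negative side.

0


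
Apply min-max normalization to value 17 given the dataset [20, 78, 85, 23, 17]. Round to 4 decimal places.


Min = 17, Max = 85
Range = 85 - 17 = 68
Scaled = (x - min) / (max - min)
= (17 - 17) / 68
= 0 / 68
= 0.0000

0.0000


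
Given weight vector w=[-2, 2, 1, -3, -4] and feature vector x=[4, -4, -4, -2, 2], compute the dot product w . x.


Element-wise products:
-2 * 4 = -8
2 * -4 = -8
1 * -4 = -4
-3 * -2 = 6
-4 * 2 = -8
Sum = -8 + -8 + -4 + 6 + -8
= -22

-22


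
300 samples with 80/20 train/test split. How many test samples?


Train samples = 300 * 80% = 240
Test samples = 300 - 240
= 60

60


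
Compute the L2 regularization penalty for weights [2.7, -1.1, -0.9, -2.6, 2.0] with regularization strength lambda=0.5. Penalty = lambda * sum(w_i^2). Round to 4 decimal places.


Squaring each weight:
2.7^2 = 7.29
(-1.1)^2 = 1.21
(-0.9)^2 = 0.81
(-2.6)^2 = 6.76
2.0^2 = 4.0
Sum of squares = 20.07
Penalty = 0.5 * 20.07 = 10.0350

10.0350


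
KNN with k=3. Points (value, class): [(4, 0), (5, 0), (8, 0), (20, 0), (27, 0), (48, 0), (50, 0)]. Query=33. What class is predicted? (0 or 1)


Distances from query 33:
Point 27 (class 0): distance = 6
Point 20 (class 0): distance = 13
Point 48 (class 0): distance = 15
K=3 nearest neighbors: classes = [0, 0, 0]
Votes for class 1: 0 / 3
Majority vote => class 0

0


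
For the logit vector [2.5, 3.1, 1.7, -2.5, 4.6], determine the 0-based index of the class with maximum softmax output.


Softmax is a monotonic transformation, so it preserves the argmax.
We need to find the index of the maximum logit.
Index 0: 2.5
Index 1: 3.1
Index 2: 1.7
Index 3: -2.5
Index 4: 4.6
Maximum logit = 4.6 at index 4

4


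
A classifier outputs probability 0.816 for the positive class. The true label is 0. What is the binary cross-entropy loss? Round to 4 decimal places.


For y=0: Loss = -log(1-p)
= -log(1 - 0.816)
= -log(0.184)
= -(-1.6928)
= 1.6928

1.6928


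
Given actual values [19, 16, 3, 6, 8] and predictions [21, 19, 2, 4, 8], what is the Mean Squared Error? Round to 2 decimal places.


Differences: [-2, -3, 1, 2, 0]
Squared errors: [4, 9, 1, 4, 0]
Sum of squared errors = 18
MSE = 18 / 5 = 3.60

3.60


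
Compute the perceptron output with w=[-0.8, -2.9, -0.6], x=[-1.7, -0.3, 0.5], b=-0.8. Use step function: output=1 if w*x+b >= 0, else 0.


z = w . x + b
= -0.8*-1.7 + -2.9*-0.3 + -0.6*0.5 + -0.8
= 1.36 + 0.87 + -0.3 + -0.8
= 1.93 + -0.8
= 1.13
Since z = 1.13 >= 0, output = 1

1


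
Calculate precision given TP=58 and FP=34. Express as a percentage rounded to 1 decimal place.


Precision = TP / (TP + FP) * 100
= 58 / (58 + 34)
= 58 / 92
= 0.6304
= 63.0%

63.0


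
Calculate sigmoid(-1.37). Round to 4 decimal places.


sigmoid(z) = 1 / (1 + exp(-z))
exp(-(-1.37)) = exp(1.37) = 3.9354
1 + 3.9354 = 4.9354
1 / 4.9354 = 0.2026

0.2026


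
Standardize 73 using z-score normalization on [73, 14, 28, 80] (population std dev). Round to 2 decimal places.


Mean = (73 + 14 + 28 + 80) / 4 = 48.75
Variance = sum((x_i - mean)^2) / n = 800.6875
Std = sqrt(800.6875) = 28.2964
Z = (x - mean) / std
= (73 - 48.75) / 28.2964
= 24.25 / 28.2964
= 0.86

0.86


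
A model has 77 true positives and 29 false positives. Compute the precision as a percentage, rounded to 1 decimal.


Precision = TP / (TP + FP) * 100
= 77 / (77 + 29)
= 77 / 106
= 0.7264
= 72.6%

72.6


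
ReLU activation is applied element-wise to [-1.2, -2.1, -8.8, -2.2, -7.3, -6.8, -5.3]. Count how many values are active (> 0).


ReLU(x) = max(0, x) for each element:
ReLU(-1.2) = 0
ReLU(-2.1) = 0
ReLU(-8.8) = 0
ReLU(-2.2) = 0
ReLU(-7.3) = 0
ReLU(-6.8) = 0
ReLU(-5.3) = 0
Active neurons (>0): 0

0


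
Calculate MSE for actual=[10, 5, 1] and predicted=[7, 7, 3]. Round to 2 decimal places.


Differences: [3, -2, -2]
Squared errors: [9, 4, 4]
Sum of squared errors = 17
MSE = 17 / 3 = 5.67

5.67


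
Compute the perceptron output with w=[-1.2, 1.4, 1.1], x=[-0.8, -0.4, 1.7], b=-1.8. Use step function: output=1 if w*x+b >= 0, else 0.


z = w . x + b
= -1.2*-0.8 + 1.4*-0.4 + 1.1*1.7 + -1.8
= 0.96 + -0.56 + 1.87 + -1.8
= 2.27 + -1.8
= 0.47
Since z = 0.47 >= 0, output = 1

1


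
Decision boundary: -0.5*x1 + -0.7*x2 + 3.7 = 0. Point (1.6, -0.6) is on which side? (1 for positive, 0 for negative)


Compute -0.5 * 1.6 + -0.7 * -0.6 + 3.7
= -0.8 + 0.42 + 3.7
= 3.32
Since 3.32 >= 0, the point is on the positive side.

1


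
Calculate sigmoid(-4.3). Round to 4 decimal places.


sigmoid(z) = 1 / (1 + exp(-z))
exp(-(-4.3)) = exp(4.3) = 73.6998
1 + 73.6998 = 74.6998
1 / 74.6998 = 0.0134

0.0134


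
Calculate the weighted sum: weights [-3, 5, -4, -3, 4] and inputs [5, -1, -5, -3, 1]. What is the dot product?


Element-wise products:
-3 * 5 = -15
5 * -1 = -5
-4 * -5 = 20
-3 * -3 = 9
4 * 1 = 4
Sum = -15 + -5 + 20 + 9 + 4
= 13

13


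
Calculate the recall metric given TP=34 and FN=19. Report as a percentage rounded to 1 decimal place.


Recall = TP / (TP + FN) * 100
= 34 / (34 + 19)
= 34 / 53
= 0.6415
= 64.2%

64.2


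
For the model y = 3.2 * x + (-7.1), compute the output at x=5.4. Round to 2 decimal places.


y = 3.2 * 5.4 + (-7.1)
= 17.28 + (-7.1)
= 10.18

10.18


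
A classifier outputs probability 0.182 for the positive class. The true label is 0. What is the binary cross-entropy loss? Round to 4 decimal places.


For y=0: Loss = -log(1-p)
= -log(1 - 0.182)
= -log(0.818)
= -(-0.2009)
= 0.2009

0.2009


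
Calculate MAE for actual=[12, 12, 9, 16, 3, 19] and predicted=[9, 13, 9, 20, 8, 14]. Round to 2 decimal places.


Absolute errors: [3, 1, 0, 4, 5, 5]
Sum of absolute errors = 18
MAE = 18 / 6 = 3.00

3.00


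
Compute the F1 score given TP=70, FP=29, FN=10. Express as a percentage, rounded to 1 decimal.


Precision = TP / (TP + FP) = 70 / 99 = 0.7071
Recall = TP / (TP + FN) = 70 / 80 = 0.875
F1 = 2 * P * R / (P + R)
= 2 * 0.7071 * 0.875 / (0.7071 + 0.875)
= 1.2374 / 1.5821
= 0.7821
As percentage: 78.2%

78.2


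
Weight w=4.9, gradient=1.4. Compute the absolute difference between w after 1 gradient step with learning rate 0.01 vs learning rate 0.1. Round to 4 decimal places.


With lr=0.01: w_new = 4.9 - 0.01 * 1.4 = 4.886
With lr=0.1: w_new = 4.9 - 0.1 * 1.4 = 4.76
Absolute difference = |4.886 - 4.76|
= 0.1260

0.1260


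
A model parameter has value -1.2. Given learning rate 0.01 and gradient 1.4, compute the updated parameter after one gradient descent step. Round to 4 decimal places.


w_new = w_old - lr * gradient
= -1.2 - 0.01 * 1.4
= -1.2 - (0.014)
= -1.2140

-1.2140


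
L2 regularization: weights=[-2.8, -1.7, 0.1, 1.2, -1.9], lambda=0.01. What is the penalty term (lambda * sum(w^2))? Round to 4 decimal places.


Squaring each weight:
(-2.8)^2 = 7.84
(-1.7)^2 = 2.89
0.1^2 = 0.01
1.2^2 = 1.44
(-1.9)^2 = 3.61
Sum of squares = 15.79
Penalty = 0.01 * 15.79 = 0.1579

0.1579


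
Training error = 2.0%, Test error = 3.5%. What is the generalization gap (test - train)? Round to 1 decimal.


Generalization gap = test_error - train_error
= 3.5 - 2.0
= 1.5%
A small gap suggests good generalization.

1.5


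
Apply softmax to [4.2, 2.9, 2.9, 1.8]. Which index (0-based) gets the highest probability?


Softmax is a monotonic transformation, so it preserves the argmax.
We need to find the index of the maximum logit.
Index 0: 4.2
Index 1: 2.9
Index 2: 2.9
Index 3: 1.8
Maximum logit = 4.2 at index 0

0


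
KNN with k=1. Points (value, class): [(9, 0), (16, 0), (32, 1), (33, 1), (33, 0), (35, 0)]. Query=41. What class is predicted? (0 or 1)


Distances from query 41:
Point 35 (class 0): distance = 6
K=1 nearest neighbors: classes = [0]
Votes for class 1: 0 / 1
Majority vote => class 0

0


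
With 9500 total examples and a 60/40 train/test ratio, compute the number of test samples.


Train samples = 9500 * 60% = 5700
Test samples = 9500 - 5700
= 3800

3800


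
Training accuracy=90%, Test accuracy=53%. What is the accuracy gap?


Gap = train_accuracy - test_accuracy
= 90 - 53
= 37%
This large gap strongly indicates overfitting.

37


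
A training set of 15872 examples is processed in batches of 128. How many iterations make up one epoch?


Iterations per epoch = dataset_size / batch_size
= 15872 / 128
= 124

124


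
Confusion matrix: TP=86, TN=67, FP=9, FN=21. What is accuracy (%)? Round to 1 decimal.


Accuracy = (TP + TN) / (TP + TN + FP + FN) * 100
= (86 + 67) / (86 + 67 + 9 + 21)
= 153 / 183
= 0.8361
= 83.6%

83.6


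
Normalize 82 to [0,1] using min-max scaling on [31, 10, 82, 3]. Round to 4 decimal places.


Min = 3, Max = 82
Range = 82 - 3 = 79
Scaled = (x - min) / (max - min)
= (82 - 3) / 79
= 79 / 79
= 1.0000

1.0000


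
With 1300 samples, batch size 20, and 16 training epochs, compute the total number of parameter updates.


Iterations per epoch = 1300 / 20 = 65
Total updates = iterations_per_epoch * epochs
= 65 * 16
= 1040

1040


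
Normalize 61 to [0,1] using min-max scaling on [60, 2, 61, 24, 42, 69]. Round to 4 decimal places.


Min = 2, Max = 69
Range = 69 - 2 = 67
Scaled = (x - min) / (max - min)
= (61 - 2) / 67
= 59 / 67
= 0.8806

0.8806


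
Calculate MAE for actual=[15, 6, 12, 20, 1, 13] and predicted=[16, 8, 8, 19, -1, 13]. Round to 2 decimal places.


Absolute errors: [1, 2, 4, 1, 2, 0]
Sum of absolute errors = 10
MAE = 10 / 6 = 1.67

1.67


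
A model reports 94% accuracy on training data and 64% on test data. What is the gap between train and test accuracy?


Gap = train_accuracy - test_accuracy
= 94 - 64
= 30%
This large gap strongly indicates overfitting.

30


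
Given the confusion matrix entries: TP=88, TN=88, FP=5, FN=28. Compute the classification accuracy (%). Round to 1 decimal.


Accuracy = (TP + TN) / (TP + TN + FP + FN) * 100
= (88 + 88) / (88 + 88 + 5 + 28)
= 176 / 209
= 0.8421
= 84.2%

84.2


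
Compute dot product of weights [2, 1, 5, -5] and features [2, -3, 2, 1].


Element-wise products:
2 * 2 = 4
1 * -3 = -3
5 * 2 = 10
-5 * 1 = -5
Sum = 4 + -3 + 10 + -5
= 6

6


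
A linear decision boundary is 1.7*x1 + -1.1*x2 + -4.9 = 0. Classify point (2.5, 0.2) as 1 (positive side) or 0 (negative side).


Compute 1.7 * 2.5 + -1.1 * 0.2 + -4.9
= 4.25 + -0.22 + -4.9
= -0.87
Since -0.87 < 0, the point is on the negative side.

0


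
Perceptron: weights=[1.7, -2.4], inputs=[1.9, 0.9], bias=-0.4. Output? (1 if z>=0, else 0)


z = w . x + b
= 1.7*1.9 + -2.4*0.9 + -0.4
= 3.23 + -2.16 + -0.4
= 1.07 + -0.4
= 0.67
Since z = 0.67 >= 0, output = 1

1


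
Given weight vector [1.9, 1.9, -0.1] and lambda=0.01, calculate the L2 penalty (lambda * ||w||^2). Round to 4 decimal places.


Squaring each weight:
1.9^2 = 3.61
1.9^2 = 3.61
(-0.1)^2 = 0.01
Sum of squares = 7.23
Penalty = 0.01 * 7.23 = 0.0723

0.0723


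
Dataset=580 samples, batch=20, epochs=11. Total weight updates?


Iterations per epoch = 580 / 20 = 29
Total updates = iterations_per_epoch * epochs
= 29 * 11
= 319

319


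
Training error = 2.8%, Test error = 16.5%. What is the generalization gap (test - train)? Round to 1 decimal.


Generalization gap = test_error - train_error
= 16.5 - 2.8
= 13.7%
A large gap suggests overfitting.

13.7


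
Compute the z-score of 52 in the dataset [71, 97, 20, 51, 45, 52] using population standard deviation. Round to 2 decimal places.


Mean = (71 + 97 + 20 + 51 + 45 + 52) / 6 = 56.0
Variance = sum((x_i - mean)^2) / n = 560.6667
Std = sqrt(560.6667) = 23.6784
Z = (x - mean) / std
= (52 - 56.0) / 23.6784
= -4.0 / 23.6784
= -0.17

-0.17


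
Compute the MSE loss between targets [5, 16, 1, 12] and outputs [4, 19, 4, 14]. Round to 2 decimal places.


Differences: [1, -3, -3, -2]
Squared errors: [1, 9, 9, 4]
Sum of squared errors = 23
MSE = 23 / 4 = 5.75

5.75


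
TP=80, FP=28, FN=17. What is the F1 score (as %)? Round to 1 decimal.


Precision = TP / (TP + FP) = 80 / 108 = 0.7407
Recall = TP / (TP + FN) = 80 / 97 = 0.8247
F1 = 2 * P * R / (P + R)
= 2 * 0.7407 * 0.8247 / (0.7407 + 0.8247)
= 1.2218 / 1.5655
= 0.7805
As percentage: 78.0%

78.0


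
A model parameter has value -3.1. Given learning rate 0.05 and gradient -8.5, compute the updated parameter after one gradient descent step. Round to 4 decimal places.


w_new = w_old - lr * gradient
= -3.1 - 0.05 * -8.5
= -3.1 - (-0.425)
= -2.6750

-2.6750


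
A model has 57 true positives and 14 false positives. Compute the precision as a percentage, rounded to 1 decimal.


Precision = TP / (TP + FP) * 100
= 57 / (57 + 14)
= 57 / 71
= 0.8028
= 80.3%

80.3


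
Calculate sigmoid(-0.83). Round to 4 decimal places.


sigmoid(z) = 1 / (1 + exp(-z))
exp(-(-0.83)) = exp(0.83) = 2.2933
1 + 2.2933 = 3.2933
1 / 3.2933 = 0.3036

0.3036


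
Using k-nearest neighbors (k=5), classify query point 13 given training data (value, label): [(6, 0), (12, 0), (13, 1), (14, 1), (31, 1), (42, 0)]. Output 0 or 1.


Distances from query 13:
Point 13 (class 1): distance = 0
Point 12 (class 0): distance = 1
Point 14 (class 1): distance = 1
Point 6 (class 0): distance = 7
Point 31 (class 1): distance = 18
K=5 nearest neighbors: classes = [1, 0, 1, 0, 1]
Votes for class 1: 3 / 5
Majority vote => class 1

1


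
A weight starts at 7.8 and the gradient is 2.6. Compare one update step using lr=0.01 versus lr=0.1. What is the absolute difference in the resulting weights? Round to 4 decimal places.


With lr=0.01: w_new = 7.8 - 0.01 * 2.6 = 7.774
With lr=0.1: w_new = 7.8 - 0.1 * 2.6 = 7.54
Absolute difference = |7.774 - 7.54|
= 0.2340

0.2340


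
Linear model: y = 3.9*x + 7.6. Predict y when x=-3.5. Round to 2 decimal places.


y = 3.9 * -3.5 + (7.6)
= -13.65 + (7.6)
= -6.05

-6.05


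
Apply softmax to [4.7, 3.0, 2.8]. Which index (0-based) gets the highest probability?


Softmax is a monotonic transformation, so it preserves the argmax.
We need to find the index of the maximum logit.
Index 0: 4.7
Index 1: 3.0
Index 2: 2.8
Maximum logit = 4.7 at index 0

0


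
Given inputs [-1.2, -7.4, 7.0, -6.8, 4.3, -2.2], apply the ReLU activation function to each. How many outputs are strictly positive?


ReLU(x) = max(0, x) for each element:
ReLU(-1.2) = 0
ReLU(-7.4) = 0
ReLU(7.0) = 7.0
ReLU(-6.8) = 0
ReLU(4.3) = 4.3
ReLU(-2.2) = 0
Active neurons (>0): 2

2


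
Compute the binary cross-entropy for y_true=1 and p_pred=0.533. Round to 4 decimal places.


For y=1: Loss = -log(p)
= -log(0.533)
= -(-0.6292)
= 0.6292

0.6292


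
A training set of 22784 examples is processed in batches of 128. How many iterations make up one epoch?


Iterations per epoch = dataset_size / batch_size
= 22784 / 128
= 178

178


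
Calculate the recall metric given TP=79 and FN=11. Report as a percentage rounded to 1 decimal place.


Recall = TP / (TP + FN) * 100
= 79 / (79 + 11)
= 79 / 90
= 0.8778
= 87.8%

87.8


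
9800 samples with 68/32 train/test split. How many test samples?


Train samples = 9800 * 68% = 6664
Test samples = 9800 - 6664
= 3136

3136


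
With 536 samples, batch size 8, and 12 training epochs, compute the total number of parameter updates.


Iterations per epoch = 536 / 8 = 67
Total updates = iterations_per_epoch * epochs
= 67 * 12
= 804

804


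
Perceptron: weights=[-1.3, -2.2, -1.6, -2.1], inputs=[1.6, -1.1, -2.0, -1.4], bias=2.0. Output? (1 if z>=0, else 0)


z = w . x + b
= -1.3*1.6 + -2.2*-1.1 + -1.6*-2.0 + -2.1*-1.4 + 2.0
= -2.08 + 2.42 + 3.2 + 2.94 + 2.0
= 6.48 + 2.0
= 8.48
Since z = 8.48 >= 0, output = 1

1


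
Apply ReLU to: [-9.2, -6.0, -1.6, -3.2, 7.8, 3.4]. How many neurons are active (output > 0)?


ReLU(x) = max(0, x) for each element:
ReLU(-9.2) = 0
ReLU(-6.0) = 0
ReLU(-1.6) = 0
ReLU(-3.2) = 0
ReLU(7.8) = 7.8
ReLU(3.4) = 3.4
Active neurons (>0): 2

2


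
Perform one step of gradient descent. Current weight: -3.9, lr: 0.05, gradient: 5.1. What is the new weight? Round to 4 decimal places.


w_new = w_old - lr * gradient
= -3.9 - 0.05 * 5.1
= -3.9 - (0.255)
= -4.1550

-4.1550


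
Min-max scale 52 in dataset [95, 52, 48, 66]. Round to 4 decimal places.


Min = 48, Max = 95
Range = 95 - 48 = 47
Scaled = (x - min) / (max - min)
= (52 - 48) / 47
= 4 / 47
= 0.0851

0.0851


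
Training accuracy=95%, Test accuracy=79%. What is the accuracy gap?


Gap = train_accuracy - test_accuracy
= 95 - 79
= 16%
This gap suggests the model is overfitting.

16


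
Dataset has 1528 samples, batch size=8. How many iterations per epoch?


Iterations per epoch = dataset_size / batch_size
= 1528 / 8
= 191

191


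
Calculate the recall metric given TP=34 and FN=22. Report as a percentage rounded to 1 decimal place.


Recall = TP / (TP + FN) * 100
= 34 / (34 + 22)
= 34 / 56
= 0.6071
= 60.7%

60.7


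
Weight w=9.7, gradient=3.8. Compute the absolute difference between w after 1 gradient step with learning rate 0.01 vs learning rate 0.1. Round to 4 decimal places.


With lr=0.01: w_new = 9.7 - 0.01 * 3.8 = 9.662
With lr=0.1: w_new = 9.7 - 0.1 * 3.8 = 9.32
Absolute difference = |9.662 - 9.32|
= 0.3420

0.3420


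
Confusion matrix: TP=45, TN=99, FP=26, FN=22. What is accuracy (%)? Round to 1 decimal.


Accuracy = (TP + TN) / (TP + TN + FP + FN) * 100
= (45 + 99) / (45 + 99 + 26 + 22)
= 144 / 192
= 0.75
= 75.0%

75.0


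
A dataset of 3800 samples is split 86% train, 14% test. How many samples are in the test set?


Train samples = 3800 * 86% = 3268
Test samples = 3800 - 3268
= 532

532


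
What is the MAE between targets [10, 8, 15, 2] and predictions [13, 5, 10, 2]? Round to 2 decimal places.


Absolute errors: [3, 3, 5, 0]
Sum of absolute errors = 11
MAE = 11 / 4 = 2.75

2.75


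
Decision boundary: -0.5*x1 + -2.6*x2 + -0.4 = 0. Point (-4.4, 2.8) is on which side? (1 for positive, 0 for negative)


Compute -0.5 * -4.4 + -2.6 * 2.8 + -0.4
= 2.2 + -7.28 + -0.4
= -5.48
Since -5.48 < 0, the point is on the negative side.

0


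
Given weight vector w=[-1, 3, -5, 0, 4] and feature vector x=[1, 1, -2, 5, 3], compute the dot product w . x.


Element-wise products:
-1 * 1 = -1
3 * 1 = 3
-5 * -2 = 10
0 * 5 = 0
4 * 3 = 12
Sum = -1 + 3 + 10 + 0 + 12
= 24

24


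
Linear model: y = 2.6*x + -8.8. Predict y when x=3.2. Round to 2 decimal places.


y = 2.6 * 3.2 + (-8.8)
= 8.32 + (-8.8)
= -0.48

-0.48


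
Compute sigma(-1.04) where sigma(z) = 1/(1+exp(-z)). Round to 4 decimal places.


sigmoid(z) = 1 / (1 + exp(-z))
exp(-(-1.04)) = exp(1.04) = 2.8292
1 + 2.8292 = 3.8292
1 / 3.8292 = 0.2611

0.2611


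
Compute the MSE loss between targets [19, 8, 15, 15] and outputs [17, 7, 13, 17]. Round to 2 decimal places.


Differences: [2, 1, 2, -2]
Squared errors: [4, 1, 4, 4]
Sum of squared errors = 13
MSE = 13 / 4 = 3.25

3.25


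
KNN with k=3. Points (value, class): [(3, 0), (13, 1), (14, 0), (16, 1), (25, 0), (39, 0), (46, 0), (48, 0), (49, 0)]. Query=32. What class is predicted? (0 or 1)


Distances from query 32:
Point 25 (class 0): distance = 7
Point 39 (class 0): distance = 7
Point 46 (class 0): distance = 14
K=3 nearest neighbors: classes = [0, 0, 0]
Votes for class 1: 0 / 3
Majority vote => class 0

0


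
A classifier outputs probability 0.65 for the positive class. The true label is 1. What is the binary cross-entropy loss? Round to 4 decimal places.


For y=1: Loss = -log(p)
= -log(0.65)
= -(-0.4308)
= 0.4308

0.4308


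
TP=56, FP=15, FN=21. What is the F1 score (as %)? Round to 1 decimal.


Precision = TP / (TP + FP) = 56 / 71 = 0.7887
Recall = TP / (TP + FN) = 56 / 77 = 0.7273
F1 = 2 * P * R / (P + R)
= 2 * 0.7887 * 0.7273 / (0.7887 + 0.7273)
= 1.1472 / 1.516
= 0.7568
As percentage: 75.7%

75.7


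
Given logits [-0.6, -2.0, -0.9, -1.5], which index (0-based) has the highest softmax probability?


Softmax is a monotonic transformation, so it preserves the argmax.
We need to find the index of the maximum logit.
Index 0: -0.6
Index 1: -2.0
Index 2: -0.9
Index 3: -1.5
Maximum logit = -0.6 at index 0

0


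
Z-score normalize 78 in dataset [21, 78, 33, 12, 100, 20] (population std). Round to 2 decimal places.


Mean = (21 + 78 + 33 + 12 + 100 + 20) / 6 = 44.0
Variance = sum((x_i - mean)^2) / n = 1090.3333
Std = sqrt(1090.3333) = 33.0202
Z = (x - mean) / std
= (78 - 44.0) / 33.0202
= 34.0 / 33.0202
= 1.03

1.03


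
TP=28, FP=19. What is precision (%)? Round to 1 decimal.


Precision = TP / (TP + FP) * 100
= 28 / (28 + 19)
= 28 / 47
= 0.5957
= 59.6%

59.6


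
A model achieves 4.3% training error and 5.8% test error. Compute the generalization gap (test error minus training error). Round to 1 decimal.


Generalization gap = test_error - train_error
= 5.8 - 4.3
= 1.5%
A small gap suggests good generalization.

1.5


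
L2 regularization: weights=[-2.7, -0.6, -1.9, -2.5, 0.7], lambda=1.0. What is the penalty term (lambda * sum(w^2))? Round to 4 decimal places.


Squaring each weight:
(-2.7)^2 = 7.29
(-0.6)^2 = 0.36
(-1.9)^2 = 3.61
(-2.5)^2 = 6.25
0.7^2 = 0.49
Sum of squares = 18.0
Penalty = 1.0 * 18.0 = 18.0000

18.0000


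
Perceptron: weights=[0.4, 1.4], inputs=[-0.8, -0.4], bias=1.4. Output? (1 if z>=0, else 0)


z = w . x + b
= 0.4*-0.8 + 1.4*-0.4 + 1.4
= -0.32 + -0.56 + 1.4
= -0.88 + 1.4
= 0.52
Since z = 0.52 >= 0, output = 1

1


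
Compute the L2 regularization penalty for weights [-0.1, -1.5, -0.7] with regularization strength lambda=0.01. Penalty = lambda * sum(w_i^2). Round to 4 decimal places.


Squaring each weight:
(-0.1)^2 = 0.01
(-1.5)^2 = 2.25
(-0.7)^2 = 0.49
Sum of squares = 2.75
Penalty = 0.01 * 2.75 = 0.0275

0.0275


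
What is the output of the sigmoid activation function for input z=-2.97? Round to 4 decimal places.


sigmoid(z) = 1 / (1 + exp(-z))
exp(-(-2.97)) = exp(2.97) = 19.4919
1 + 19.4919 = 20.4919
1 / 20.4919 = 0.0488

0.0488


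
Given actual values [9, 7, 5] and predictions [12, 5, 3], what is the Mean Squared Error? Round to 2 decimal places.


Differences: [-3, 2, 2]
Squared errors: [9, 4, 4]
Sum of squared errors = 17
MSE = 17 / 3 = 5.67

5.67


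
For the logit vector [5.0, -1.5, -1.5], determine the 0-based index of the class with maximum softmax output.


Softmax is a monotonic transformation, so it preserves the argmax.
We need to find the index of the maximum logit.
Index 0: 5.0
Index 1: -1.5
Index 2: -1.5
Maximum logit = 5.0 at index 0

0


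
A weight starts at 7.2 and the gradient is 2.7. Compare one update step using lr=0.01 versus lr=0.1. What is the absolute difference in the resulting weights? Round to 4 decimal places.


With lr=0.01: w_new = 7.2 - 0.01 * 2.7 = 7.173
With lr=0.1: w_new = 7.2 - 0.1 * 2.7 = 6.93
Absolute difference = |7.173 - 6.93|
= 0.2430

0.2430


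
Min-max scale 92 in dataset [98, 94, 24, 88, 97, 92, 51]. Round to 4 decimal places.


Min = 24, Max = 98
Range = 98 - 24 = 74
Scaled = (x - min) / (max - min)
= (92 - 24) / 74
= 68 / 74
= 0.9189

0.9189


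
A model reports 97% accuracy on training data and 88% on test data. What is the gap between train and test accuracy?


Gap = train_accuracy - test_accuracy
= 97 - 88
= 9%
This moderate gap may indicate mild overfitting.

9


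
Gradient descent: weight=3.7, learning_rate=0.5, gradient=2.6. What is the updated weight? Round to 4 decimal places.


w_new = w_old - lr * gradient
= 3.7 - 0.5 * 2.6
= 3.7 - (1.3)
= 2.4000

2.4000


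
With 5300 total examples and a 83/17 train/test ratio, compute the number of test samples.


Train samples = 5300 * 83% = 4399
Test samples = 5300 - 4399
= 901

901


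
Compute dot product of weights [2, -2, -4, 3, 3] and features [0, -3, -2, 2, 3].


Element-wise products:
2 * 0 = 0
-2 * -3 = 6
-4 * -2 = 8
3 * 2 = 6
3 * 3 = 9
Sum = 0 + 6 + 8 + 6 + 9
= 29

29


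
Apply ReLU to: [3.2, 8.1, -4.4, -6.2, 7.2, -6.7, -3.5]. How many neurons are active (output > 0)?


ReLU(x) = max(0, x) for each element:
ReLU(3.2) = 3.2
ReLU(8.1) = 8.1
ReLU(-4.4) = 0
ReLU(-6.2) = 0
ReLU(7.2) = 7.2
ReLU(-6.7) = 0
ReLU(-3.5) = 0
Active neurons (>0): 3

3


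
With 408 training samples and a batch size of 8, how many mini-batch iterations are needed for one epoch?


Iterations per epoch = dataset_size / batch_size
= 408 / 8
= 51

51


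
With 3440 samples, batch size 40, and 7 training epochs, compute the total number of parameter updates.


Iterations per epoch = 3440 / 40 = 86
Total updates = iterations_per_epoch * epochs
= 86 * 7
= 602

602


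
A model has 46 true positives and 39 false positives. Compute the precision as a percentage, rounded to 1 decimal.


Precision = TP / (TP + FP) * 100
= 46 / (46 + 39)
= 46 / 85
= 0.5412
= 54.1%

54.1


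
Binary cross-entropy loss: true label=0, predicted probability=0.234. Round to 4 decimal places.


For y=0: Loss = -log(1-p)
= -log(1 - 0.234)
= -log(0.766)
= -(-0.2666)
= 0.2666

0.2666


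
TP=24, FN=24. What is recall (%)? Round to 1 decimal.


Recall = TP / (TP + FN) * 100
= 24 / (24 + 24)
= 24 / 48
= 0.5
= 50.0%

50.0


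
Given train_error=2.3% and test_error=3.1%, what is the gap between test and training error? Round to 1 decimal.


Generalization gap = test_error - train_error
= 3.1 - 2.3
= 0.8%
A small gap suggests good generalization.

0.8


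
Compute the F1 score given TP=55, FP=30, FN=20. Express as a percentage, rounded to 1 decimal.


Precision = TP / (TP + FP) = 55 / 85 = 0.6471
Recall = TP / (TP + FN) = 55 / 75 = 0.7333
F1 = 2 * P * R / (P + R)
= 2 * 0.6471 * 0.7333 / (0.6471 + 0.7333)
= 0.949 / 1.3804
= 0.6875
As percentage: 68.8%

68.8


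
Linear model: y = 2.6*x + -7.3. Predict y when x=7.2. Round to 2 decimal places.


y = 2.6 * 7.2 + (-7.3)
= 18.72 + (-7.3)
= 11.42

11.42


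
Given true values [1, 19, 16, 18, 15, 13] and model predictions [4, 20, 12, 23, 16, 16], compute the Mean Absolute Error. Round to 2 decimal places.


Absolute errors: [3, 1, 4, 5, 1, 3]
Sum of absolute errors = 17
MAE = 17 / 6 = 2.83

2.83


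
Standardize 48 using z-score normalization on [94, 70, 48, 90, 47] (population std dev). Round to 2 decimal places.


Mean = (94 + 70 + 48 + 90 + 47) / 5 = 69.8
Variance = sum((x_i - mean)^2) / n = 397.76
Std = sqrt(397.76) = 19.9439
Z = (x - mean) / std
= (48 - 69.8) / 19.9439
= -21.8 / 19.9439
= -1.09

-1.09


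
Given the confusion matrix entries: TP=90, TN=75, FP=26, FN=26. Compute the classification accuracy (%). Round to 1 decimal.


Accuracy = (TP + TN) / (TP + TN + FP + FN) * 100
= (90 + 75) / (90 + 75 + 26 + 26)
= 165 / 217
= 0.7604
= 76.0%

76.0


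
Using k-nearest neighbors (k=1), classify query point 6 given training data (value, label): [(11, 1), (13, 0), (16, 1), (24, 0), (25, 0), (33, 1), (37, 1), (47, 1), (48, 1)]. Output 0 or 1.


Distances from query 6:
Point 11 (class 1): distance = 5
K=1 nearest neighbors: classes = [1]
Votes for class 1: 1 / 1
Majority vote => class 1

1


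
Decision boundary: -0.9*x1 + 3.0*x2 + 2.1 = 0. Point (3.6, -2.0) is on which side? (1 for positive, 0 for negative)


Compute -0.9 * 3.6 + 3.0 * -2.0 + 2.1
= -3.24 + -6.0 + 2.1
= -7.14
Since -7.14 < 0, the point is on the negative side.

0


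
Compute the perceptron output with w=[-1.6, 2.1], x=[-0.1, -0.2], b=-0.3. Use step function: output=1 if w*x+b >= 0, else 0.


z = w . x + b
= -1.6*-0.1 + 2.1*-0.2 + -0.3
= 0.16 + -0.42 + -0.3
= -0.26 + -0.3
= -0.56
Since z = -0.56 < 0, output = 0

0


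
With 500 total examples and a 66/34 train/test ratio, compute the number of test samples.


Train samples = 500 * 66% = 330
Test samples = 500 - 330
= 170

170


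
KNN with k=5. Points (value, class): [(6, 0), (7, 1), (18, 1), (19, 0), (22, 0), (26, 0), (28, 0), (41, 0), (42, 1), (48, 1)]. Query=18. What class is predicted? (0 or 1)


Distances from query 18:
Point 18 (class 1): distance = 0
Point 19 (class 0): distance = 1
Point 22 (class 0): distance = 4
Point 26 (class 0): distance = 8
Point 28 (class 0): distance = 10
K=5 nearest neighbors: classes = [1, 0, 0, 0, 0]
Votes for class 1: 1 / 5
Majority vote => class 0

0


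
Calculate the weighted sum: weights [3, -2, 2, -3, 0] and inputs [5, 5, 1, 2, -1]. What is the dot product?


Element-wise products:
3 * 5 = 15
-2 * 5 = -10
2 * 1 = 2
-3 * 2 = -6
0 * -1 = 0
Sum = 15 + -10 + 2 + -6 + 0
= 1

1


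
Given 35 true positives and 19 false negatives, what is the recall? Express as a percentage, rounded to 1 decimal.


Recall = TP / (TP + FN) * 100
= 35 / (35 + 19)
= 35 / 54
= 0.6481
= 64.8%

64.8


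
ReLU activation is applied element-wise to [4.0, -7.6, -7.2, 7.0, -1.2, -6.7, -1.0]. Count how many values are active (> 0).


ReLU(x) = max(0, x) for each element:
ReLU(4.0) = 4.0
ReLU(-7.6) = 0
ReLU(-7.2) = 0
ReLU(7.0) = 7.0
ReLU(-1.2) = 0
ReLU(-6.7) = 0
ReLU(-1.0) = 0
Active neurons (>0): 2

2


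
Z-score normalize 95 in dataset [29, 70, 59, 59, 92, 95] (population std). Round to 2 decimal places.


Mean = (29 + 70 + 59 + 59 + 92 + 95) / 6 = 67.3333
Variance = sum((x_i - mean)^2) / n = 498.2222
Std = sqrt(498.2222) = 22.3209
Z = (x - mean) / std
= (95 - 67.3333) / 22.3209
= 27.6667 / 22.3209
= 1.24

1.24


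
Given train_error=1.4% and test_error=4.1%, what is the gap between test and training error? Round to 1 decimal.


Generalization gap = test_error - train_error
= 4.1 - 1.4
= 2.7%
A moderate gap.

2.7


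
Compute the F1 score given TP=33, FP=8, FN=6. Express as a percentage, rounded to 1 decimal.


Precision = TP / (TP + FP) = 33 / 41 = 0.8049
Recall = TP / (TP + FN) = 33 / 39 = 0.8462
F1 = 2 * P * R / (P + R)
= 2 * 0.8049 * 0.8462 / (0.8049 + 0.8462)
= 1.3621 / 1.651
= 0.825
As percentage: 82.5%

82.5


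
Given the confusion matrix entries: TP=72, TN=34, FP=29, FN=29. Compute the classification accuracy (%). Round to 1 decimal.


Accuracy = (TP + TN) / (TP + TN + FP + FN) * 100
= (72 + 34) / (72 + 34 + 29 + 29)
= 106 / 164
= 0.6463
= 64.6%

64.6


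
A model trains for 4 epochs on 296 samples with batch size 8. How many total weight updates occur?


Iterations per epoch = 296 / 8 = 37
Total updates = iterations_per_epoch * epochs
= 37 * 4
= 148

148


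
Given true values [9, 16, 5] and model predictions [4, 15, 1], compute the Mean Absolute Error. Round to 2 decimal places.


Absolute errors: [5, 1, 4]
Sum of absolute errors = 10
MAE = 10 / 3 = 3.33

3.33
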